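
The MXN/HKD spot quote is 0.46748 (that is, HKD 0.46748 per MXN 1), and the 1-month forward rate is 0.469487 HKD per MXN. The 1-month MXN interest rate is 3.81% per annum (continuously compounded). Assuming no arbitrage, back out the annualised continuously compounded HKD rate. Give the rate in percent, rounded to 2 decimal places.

T = 1/12 years.
CIP gives F = S · g_HKD/g_MXN, so g_HKD/g_MXN = 0.469487/0.46748 = 1.0042932.
The MXN side grows by e^(0.0381×1/12) = 1.003180.
Hence g_HKD = 1.0074869.
Take logs: ln 1.0074869 / (1/12) = 0.089508, so 8.95%.

8.95%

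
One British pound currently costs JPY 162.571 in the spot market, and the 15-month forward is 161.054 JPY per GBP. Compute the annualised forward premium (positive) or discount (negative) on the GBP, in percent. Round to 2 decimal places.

T = 15/12 years.
Period premium: (161.054 − 162.571)/162.571 = -0.0093313.
×(1/T) gives -0.75% p.a.

-0.75%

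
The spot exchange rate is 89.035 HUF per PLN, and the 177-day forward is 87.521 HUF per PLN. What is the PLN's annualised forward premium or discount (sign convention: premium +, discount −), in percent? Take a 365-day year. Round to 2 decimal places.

T = 177/365 years.
(F − S)/S = (87.521 − 89.035)/89.035 = -0.0170045.
×(1/T) gives -3.51% p.a.

-3.51%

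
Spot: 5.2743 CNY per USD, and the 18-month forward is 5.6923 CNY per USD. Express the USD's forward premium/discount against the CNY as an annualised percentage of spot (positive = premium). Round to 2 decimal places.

T = 18/12 years.
(F − S)/S = (5.6923 − 5.2743)/5.2743 = 0.0792522.
×(1/T) gives 5.28% p.a.

+5.28%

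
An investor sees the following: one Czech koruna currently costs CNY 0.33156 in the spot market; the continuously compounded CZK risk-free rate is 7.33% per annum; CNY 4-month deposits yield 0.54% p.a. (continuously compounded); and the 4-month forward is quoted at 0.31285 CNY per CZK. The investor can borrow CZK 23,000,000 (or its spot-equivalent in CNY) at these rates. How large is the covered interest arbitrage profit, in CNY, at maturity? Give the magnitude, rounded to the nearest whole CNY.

T = 4/12 years.
Invest the CZK and cover forward: 23,000,000 × 1.024734273 × 0.31285 = CNY 7,373,526.70.
Convert at spot and invest in CNY: 23,000,000 × 0.33156 × 1.001801621 = CNY 7,639,618.95.
The quoted forward undervalues CZK, so borrow CZK, convert to CNY at spot, deposit the CNY at 0.54%, and buy CZK forward at 0.31285 to cover the loan.
The gap between the two covered legs is CNY 266,092.

CNY 266,092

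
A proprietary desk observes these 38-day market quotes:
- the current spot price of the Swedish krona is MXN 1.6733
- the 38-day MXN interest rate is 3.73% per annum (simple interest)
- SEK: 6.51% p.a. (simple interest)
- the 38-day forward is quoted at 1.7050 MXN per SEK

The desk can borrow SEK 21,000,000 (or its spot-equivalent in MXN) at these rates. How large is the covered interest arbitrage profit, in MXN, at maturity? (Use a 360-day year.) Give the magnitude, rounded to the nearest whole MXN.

MXN 773,389

T = 38/360 years.
Route A — deposit SEK, sell forward: 21,000,000 × 1.0068716667 × 1.7050 = MXN 36,051,040.03.
Route B — convert at spot, deposit MXN: 21,000,000 × 1.6733 × 1.0039372222 = MXN 35,277,651.23.
The quoted forward overvalues SEK, so borrow MXN, buy SEK at spot, deposit the SEK at 6.51%, and sell the proceeds forward at 1.7050.
Profit = 36,051,040.03 − 35,277,651.23 = MXN 773,389.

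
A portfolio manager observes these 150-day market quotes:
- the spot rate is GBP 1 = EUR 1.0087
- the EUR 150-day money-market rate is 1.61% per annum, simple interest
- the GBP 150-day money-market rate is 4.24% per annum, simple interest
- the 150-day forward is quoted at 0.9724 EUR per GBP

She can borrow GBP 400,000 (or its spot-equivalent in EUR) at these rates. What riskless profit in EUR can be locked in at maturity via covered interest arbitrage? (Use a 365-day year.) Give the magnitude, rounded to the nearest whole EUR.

T = 150/365 years.
Invest the GBP and cover forward: 400,000 × 1.01742466 × 0.9724 = EUR 395,737.50.
Convert at spot and invest in EUR: 400,000 × 1.0087 × 1.00661644 = EUR 406,149.60.
The quoted forward undervalues GBP, so borrow GBP, convert to EUR at spot, deposit the EUR at 1.61%, and buy GBP forward at 0.9724 to cover the loan.
The gap between the two covered legs is EUR 10,412.

EUR 10,412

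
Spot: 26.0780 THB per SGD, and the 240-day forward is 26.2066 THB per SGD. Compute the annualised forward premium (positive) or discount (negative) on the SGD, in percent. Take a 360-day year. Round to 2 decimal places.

+0.74%

T = 240/360 years.
(F − S)/S = (26.2066 − 26.078)/26.078 = 0.0049314.
Per annum: 0.0049314 / (240/360) = 0.007397 = 0.74%.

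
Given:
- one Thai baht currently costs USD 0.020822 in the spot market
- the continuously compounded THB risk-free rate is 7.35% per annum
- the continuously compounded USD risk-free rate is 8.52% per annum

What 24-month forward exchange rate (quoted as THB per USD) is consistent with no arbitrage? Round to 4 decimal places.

T = 2 years.
USD accumulates by e^(0.0852×2) = 1.18577907.
THB growth factor: e^(0.0735×2) = 1.15835396.
CIP: F = S · (grow USD)/(grow THB) = 0.020822 × 1.18577907/1.15835396 = 0.021314980 USD per THB.
Quoted the other way: 1/0.021314980 = 46.9154 THB per USD.

46.9154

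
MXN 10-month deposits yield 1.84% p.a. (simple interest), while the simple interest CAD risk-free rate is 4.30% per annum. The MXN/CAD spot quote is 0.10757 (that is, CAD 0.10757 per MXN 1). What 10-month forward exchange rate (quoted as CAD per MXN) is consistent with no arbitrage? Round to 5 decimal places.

T = 10/12 years.
CAD accumulates by 1 + 0.0430×10/12 = 1.0358333.
Growth of 1 MXN over T: 1 + 0.0184×10/12 = 1.0153333.
Forward (CAD per MXN) = 0.10757 × 1.0358333 / 1.0153333 = 0.1097419.

0.10974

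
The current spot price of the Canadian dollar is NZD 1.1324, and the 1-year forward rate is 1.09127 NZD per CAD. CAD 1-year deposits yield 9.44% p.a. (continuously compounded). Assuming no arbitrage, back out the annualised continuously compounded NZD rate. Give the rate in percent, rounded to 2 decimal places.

T = 1 year.
CIP gives F = S · g_NZD/g_CAD, so g_NZD/g_CAD = 1.09127/1.1324 = 0.9636789.
CAD growth factor: e^(0.0944×1) = 1.0989993.
So the NZD growth factor = 1.0590824.
Take logs: ln 1.0590824 / 1 = 0.057403, so 5.74%.

5.74%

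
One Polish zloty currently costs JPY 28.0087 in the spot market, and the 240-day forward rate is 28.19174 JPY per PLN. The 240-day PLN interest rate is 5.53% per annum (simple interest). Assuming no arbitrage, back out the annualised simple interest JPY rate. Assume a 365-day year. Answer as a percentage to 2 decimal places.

6.56%

T = 240/365 years.
CIP gives F = S · g_JPY/g_PLN, so g_JPY/g_PLN = 28.19174/28.0087 = 1.0065351.
PLN growth factor: 1 + 0.0553×240/365 = 1.0363616.
That pins the JPY growth at 1.0431343.
(1.0431343 − 1)/T = 0.065600, i.e. 6.56%.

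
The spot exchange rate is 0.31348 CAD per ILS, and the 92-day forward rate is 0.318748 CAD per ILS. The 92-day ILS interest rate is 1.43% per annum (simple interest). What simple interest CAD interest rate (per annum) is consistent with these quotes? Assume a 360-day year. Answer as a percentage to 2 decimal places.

8.03%

T = 92/360 years.
By CIP, F/S equals the CAD-to-ILS growth ratio: 0.318748/0.31348 = 1.0168049.
ILS growth factor: 1 + 0.0143×92/360 = 1.0036544.
Hence g_CAD = 1.0205207.
r = (1.0205207 − 1)/(92/360) = 0.080298 → 8.03%.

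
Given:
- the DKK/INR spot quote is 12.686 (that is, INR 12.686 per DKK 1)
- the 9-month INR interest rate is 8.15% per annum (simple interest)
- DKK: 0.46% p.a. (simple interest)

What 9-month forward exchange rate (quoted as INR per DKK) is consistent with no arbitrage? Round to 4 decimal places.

T = 9/12 years.
INR accumulates by 1 + 0.0815×9/12 = 1.061125.
DKK accumulates by 1 + 0.0046×9/12 = 1.003450.
Forward (INR per DKK) = 12.686 × 1.061125 / 1.003450 = 13.415149.

13.4151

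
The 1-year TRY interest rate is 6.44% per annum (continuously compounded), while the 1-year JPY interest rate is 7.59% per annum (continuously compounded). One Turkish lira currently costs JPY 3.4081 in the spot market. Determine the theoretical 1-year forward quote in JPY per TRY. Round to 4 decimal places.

T = 1 year.
JPY accumulates by e^(0.0759×1) = 1.0788547.
TRY accumulates by e^(0.0644×1) = 1.0665189.
So F = 3.4081 × 1.0788547 / 1.0665189 = 3.447519 (JPY/TRY).

3.4475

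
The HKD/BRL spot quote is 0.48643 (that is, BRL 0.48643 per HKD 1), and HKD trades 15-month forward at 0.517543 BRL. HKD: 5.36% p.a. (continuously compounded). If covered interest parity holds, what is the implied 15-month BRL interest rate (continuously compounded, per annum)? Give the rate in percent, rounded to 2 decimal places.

10.32%

T = 15/12 years.
CIP gives F = S · g_BRL/g_HKD, so g_BRL/g_HKD = 0.517543/0.48643 = 1.0639619.
HKD growth factor: e^(0.0536×15/12) = 1.0692955.
So the BRL growth factor = 1.1376897.
Take logs: ln 1.1376897 / (15/12) = 0.103200, so 10.32%.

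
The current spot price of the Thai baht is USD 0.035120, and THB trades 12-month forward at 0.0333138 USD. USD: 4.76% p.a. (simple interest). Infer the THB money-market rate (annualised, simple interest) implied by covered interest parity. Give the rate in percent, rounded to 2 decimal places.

T = 1 year.
By CIP, F/S equals the USD-to-THB growth ratio: 0.0333138/0.03512 = 0.9485706.
USD growth factor: 1 + 0.0476×1 = 1.047600.
Hence g_THB = 1.1043986.
r = (1.1043986 − 1)/1 = 0.104399 → 10.44%.

10.44%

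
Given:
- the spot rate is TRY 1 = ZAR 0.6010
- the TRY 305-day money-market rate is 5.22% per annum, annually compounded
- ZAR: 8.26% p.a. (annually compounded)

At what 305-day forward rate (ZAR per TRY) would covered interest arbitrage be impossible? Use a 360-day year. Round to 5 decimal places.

T = 305/360 years.
ZAR growth factor: (1 + 0.0826)^(305/360) = 1.0695524.
TRY growth factor: (1 + 0.0522)^(305/360) = 1.0440521.
So F = 0.601 × 1.0695524 / 1.0440521 = 0.6156790 (ZAR/TRY).

0.61568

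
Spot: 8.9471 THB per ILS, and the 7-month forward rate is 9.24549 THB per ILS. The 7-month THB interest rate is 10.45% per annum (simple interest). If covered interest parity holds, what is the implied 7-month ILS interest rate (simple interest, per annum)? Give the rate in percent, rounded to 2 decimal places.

4.58%

T = 7/12 years.
F/S = 9.24549/8.9471 = 1.0333505 = (growth of THB) / (growth of ILS).
THB growth factor: 1 + 0.1045×7/12 = 1.0609583.
That pins the ILS growth at 1.0267168.
(1.0267168 − 1)/T = 0.045800, i.e. 4.58%.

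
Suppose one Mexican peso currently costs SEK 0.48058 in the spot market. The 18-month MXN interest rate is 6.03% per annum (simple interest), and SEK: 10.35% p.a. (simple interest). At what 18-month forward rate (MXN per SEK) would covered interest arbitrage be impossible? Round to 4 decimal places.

T = 18/12 years.
Growth of 1 SEK over T: 1 + 0.1035×18/12 = 1.155250.
Growth of 1 MXN over T: 1 + 0.0603×18/12 = 1.090450.
Forward (SEK per MXN) = 0.48058 × 1.155250 / 1.090450 = 0.5091385.
Invert for MXN per SEK: 1 / 0.5091385 = 1.9641.

1.9641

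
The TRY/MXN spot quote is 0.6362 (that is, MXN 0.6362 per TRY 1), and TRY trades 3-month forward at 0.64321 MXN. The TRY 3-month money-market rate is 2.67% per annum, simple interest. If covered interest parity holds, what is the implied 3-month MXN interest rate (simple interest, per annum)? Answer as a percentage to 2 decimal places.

7.11%

T = 3/12 years.
By CIP, F/S equals the MXN-to-TRY growth ratio: 0.64321/0.6362 = 1.0110185.
TRY growth factor: 1 + 0.0267×3/12 = 1.006675.
Hence g_MXN = 1.017767.
(1.017767 − 1)/T = 0.071068, i.e. 7.11%.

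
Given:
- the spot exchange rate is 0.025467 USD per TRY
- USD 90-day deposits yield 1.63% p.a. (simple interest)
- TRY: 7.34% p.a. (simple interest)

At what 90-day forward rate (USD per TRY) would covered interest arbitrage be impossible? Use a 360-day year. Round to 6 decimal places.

T = 90/360 years.
USD accumulates by 1 + 0.0163×90/360 = 1.004075.
TRY growth factor: 1 + 0.0734×90/360 = 1.018350.
So F = 0.025467 × 1.004075 / 1.018350 = 0.02511001 (USD/TRY).

0.025110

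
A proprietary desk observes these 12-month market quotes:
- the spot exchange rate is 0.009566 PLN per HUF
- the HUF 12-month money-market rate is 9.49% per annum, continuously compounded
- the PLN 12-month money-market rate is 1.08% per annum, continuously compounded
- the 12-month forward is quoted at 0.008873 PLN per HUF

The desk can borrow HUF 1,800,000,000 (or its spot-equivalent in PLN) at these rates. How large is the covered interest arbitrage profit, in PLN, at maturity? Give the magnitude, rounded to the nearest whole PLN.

T = 1 year.
Route A — deposit HUF, sell forward: 1,800,000,000 × 1.0995488947 × 0.008873 = PLN 17,561,335.22.
Route B — convert at spot, deposit PLN: 1,800,000,000 × 0.009566 × 1.0108585305 = PLN 17,405,770.86.
The quoted forward overvalues HUF, so borrow PLN, buy HUF at spot, deposit the HUF at 9.49%, and sell the proceeds forward at 0.008873.
Profit = 17,561,335.22 − 17,405,770.86 = PLN 155,564.

PLN 155,564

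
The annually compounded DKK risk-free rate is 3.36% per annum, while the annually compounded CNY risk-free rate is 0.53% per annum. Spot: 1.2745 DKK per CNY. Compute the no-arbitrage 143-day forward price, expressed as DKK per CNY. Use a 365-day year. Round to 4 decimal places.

T = 143/365 years.
DKK accumulates by (1 + 0.0336)^(143/365) = 1.0130317.
CNY growth factor: (1 + 0.0053)^(143/365) = 1.0020731.
CIP: F = S · (grow DKK)/(grow CNY) = 1.2745 × 1.0130317/1.0020731 = 1.288438 DKK per CNY.

1.2884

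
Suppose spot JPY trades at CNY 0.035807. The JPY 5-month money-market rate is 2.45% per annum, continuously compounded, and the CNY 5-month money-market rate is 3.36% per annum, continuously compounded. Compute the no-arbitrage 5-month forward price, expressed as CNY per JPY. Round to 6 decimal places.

T = 5/12 years.
Growth of 1 CNY over T: e^(0.0336×5/12) = 1.0140985.
JPY accumulates by e^(0.0245×5/12) = 1.0102606.
Forward (CNY per JPY) = 0.035807 × 1.0140985 / 1.0102606 = 0.03594303.

0.035943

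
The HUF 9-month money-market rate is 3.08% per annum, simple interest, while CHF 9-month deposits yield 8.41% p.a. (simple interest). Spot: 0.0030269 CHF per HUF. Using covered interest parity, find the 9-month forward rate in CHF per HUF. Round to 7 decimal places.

T = 9/12 years.
CHF accumulates by 1 + 0.0841×9/12 = 1.063075.
Growth of 1 HUF over T: 1 + 0.0308×9/12 = 1.023100.
CIP: F = S · (grow CHF)/(grow HUF) = 0.0030269 × 1.063075/1.023100 = 0.003145168 CHF per HUF.

0.0031452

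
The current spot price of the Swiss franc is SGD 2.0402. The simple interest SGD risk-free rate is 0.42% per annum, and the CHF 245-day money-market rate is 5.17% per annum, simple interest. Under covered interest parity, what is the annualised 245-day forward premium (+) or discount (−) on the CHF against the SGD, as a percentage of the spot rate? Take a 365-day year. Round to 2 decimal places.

-4.59%

T = 245/365 years.
F = S · g_SGD/g_CHF = 2.0402 × 1.0028192/1.0347027 = 1.9773329.
Annualised premium = (F − S)/S × (1/T) = (1.9773329 − 2.0402)/2.0402 ÷ (245/365) = -4.59%.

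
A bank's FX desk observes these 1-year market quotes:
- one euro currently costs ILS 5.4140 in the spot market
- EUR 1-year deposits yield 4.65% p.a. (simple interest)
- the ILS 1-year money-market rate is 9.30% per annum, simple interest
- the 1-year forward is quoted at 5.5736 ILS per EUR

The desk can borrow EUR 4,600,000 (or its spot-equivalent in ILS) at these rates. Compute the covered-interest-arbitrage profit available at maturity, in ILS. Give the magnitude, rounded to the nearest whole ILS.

T = 1 year.
Route A — deposit EUR, sell forward: 4,600,000 × 1.046500 × 5.5736 = ILS 26,830,753.04.
Route B — convert at spot, deposit ILS: 4,600,000 × 5.4140 × 1.093000 = ILS 27,220,509.20.
The quoted forward undervalues EUR, so borrow EUR, convert to ILS at spot, deposit the ILS at 9.30%, and buy EUR forward at 5.5736 to cover the loan.
Profit = 27,220,509.20 − 26,830,753.04 = ILS 389,756.

ILS 389,756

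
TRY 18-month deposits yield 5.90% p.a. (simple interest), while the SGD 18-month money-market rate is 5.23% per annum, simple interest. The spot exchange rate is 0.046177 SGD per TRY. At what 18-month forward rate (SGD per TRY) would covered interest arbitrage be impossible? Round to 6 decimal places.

T = 18/12 years.
SGD accumulates by 1 + 0.0523×18/12 = 1.078450.
Growth of 1 TRY over T: 1 + 0.0590×18/12 = 1.088500.
So F = 0.046177 × 1.078450 / 1.088500 = 0.04575065 (SGD/TRY).

0.045751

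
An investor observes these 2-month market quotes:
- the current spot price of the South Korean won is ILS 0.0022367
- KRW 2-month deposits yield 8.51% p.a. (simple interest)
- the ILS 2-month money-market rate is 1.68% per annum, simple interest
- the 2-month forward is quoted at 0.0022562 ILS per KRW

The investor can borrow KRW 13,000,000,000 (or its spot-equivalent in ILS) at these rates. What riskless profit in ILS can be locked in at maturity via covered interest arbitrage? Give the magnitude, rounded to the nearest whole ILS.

T = 2/12 years.
Invest the KRW and cover forward: 13,000,000,000 × 1.0141833333 × 0.0022562 = ILS 29,746,605.68.
Convert at spot and invest in ILS: 13,000,000,000 × 0.0022367 × 1.002800 = ILS 29,158,515.88.
The quoted forward overvalues KRW, so borrow ILS, buy KRW at spot, deposit the KRW at 8.51%, and sell the proceeds forward at 0.0022562.
Profit = 29,746,605.68 − 29,158,515.88 = ILS 588,090.

ILS 588,090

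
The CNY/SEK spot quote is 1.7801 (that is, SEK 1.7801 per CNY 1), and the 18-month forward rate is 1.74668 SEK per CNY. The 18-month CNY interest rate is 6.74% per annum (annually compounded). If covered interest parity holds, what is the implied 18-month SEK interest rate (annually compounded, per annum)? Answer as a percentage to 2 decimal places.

T = 18/12 years.
By CIP, F/S equals the SEK-to-CNY growth ratio: 1.74668/1.7801 = 0.9812258.
CNY growth factor: (1 + 0.0674)^(18/12) = 1.1027849.
Hence g_SEK = 1.082081.
Annualise: 1.082081^(12/18) − 1 = 0.053998 = 5.40%.

5.40%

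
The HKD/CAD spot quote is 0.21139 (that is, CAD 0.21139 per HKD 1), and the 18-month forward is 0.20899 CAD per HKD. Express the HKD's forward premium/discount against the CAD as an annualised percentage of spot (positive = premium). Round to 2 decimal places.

T = 18/12 years.
Period premium: (0.20899 − 0.21139)/0.21139 = -0.0113534.
Annualise by dividing by T: -0.0113534 / (18/12) = -0.007569 → -0.76%.

-0.76%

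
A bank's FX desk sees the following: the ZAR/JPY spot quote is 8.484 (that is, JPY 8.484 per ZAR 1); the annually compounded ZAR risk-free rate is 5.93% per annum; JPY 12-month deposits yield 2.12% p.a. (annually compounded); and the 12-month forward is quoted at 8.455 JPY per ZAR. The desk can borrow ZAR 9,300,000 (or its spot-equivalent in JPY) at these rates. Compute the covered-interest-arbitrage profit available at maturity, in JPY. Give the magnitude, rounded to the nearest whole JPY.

T = 1 year.
Invest the ZAR and cover forward: 9,300,000 × 1.059300 × 8.455 = JPY 83,294,347.95.
Convert at spot and invest in JPY: 9,300,000 × 8.484 × 1.021200 = JPY 80,573,905.44.
The quoted forward overvalues ZAR, so borrow JPY, buy ZAR at spot, deposit the ZAR at 5.93%, and sell the proceeds forward at 8.455.
Arbitrage profit = |83,294,347.95 − 80,573,905.44| = JPY 2,720,443.

JPY 2,720,443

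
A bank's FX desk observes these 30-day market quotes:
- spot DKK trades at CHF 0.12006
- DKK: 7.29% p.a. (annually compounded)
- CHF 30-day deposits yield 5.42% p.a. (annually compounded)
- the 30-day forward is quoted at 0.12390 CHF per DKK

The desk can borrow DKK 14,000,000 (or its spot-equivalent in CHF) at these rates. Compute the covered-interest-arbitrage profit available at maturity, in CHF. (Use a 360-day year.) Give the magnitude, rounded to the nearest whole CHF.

CHF 56,552

T = 30/360 years.
Invest the DKK and cover forward: 14,000,000 × 1.005880997 × 0.12390 = CHF 1,744,801.18.
Convert at spot and invest in CHF: 14,000,000 × 0.12006 × 1.004408203 = CHF 1,688,249.48.
The quoted forward overvalues DKK, so borrow CHF, buy DKK at spot, deposit the DKK at 7.29%, and sell the proceeds forward at 0.12390.
Profit = 1,744,801.18 − 1,688,249.48 = CHF 56,552.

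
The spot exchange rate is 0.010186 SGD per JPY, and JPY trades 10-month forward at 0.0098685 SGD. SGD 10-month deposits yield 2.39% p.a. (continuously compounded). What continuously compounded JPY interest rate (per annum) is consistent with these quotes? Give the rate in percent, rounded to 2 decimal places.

T = 10/12 years.
CIP gives F = S · g_SGD/g_JPY, so g_SGD/g_JPY = 0.0098685/0.010186 = 0.9688298.
SGD growth factor: e^(0.0239×10/12) = 1.0201163.
That pins the JPY growth at 1.0529365.
r = ln(1.0529365)/(10/12) = 0.061900 → 6.19%.

6.19%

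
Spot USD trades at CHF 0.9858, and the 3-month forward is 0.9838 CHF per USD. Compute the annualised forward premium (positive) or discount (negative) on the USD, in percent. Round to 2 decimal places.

T = 3/12 years.
USD trades forward at -0.20288% vs spot over the period.
Annualise by dividing by T: -0.0020288 / (3/12) = -0.008115 → -0.81%.

-0.81%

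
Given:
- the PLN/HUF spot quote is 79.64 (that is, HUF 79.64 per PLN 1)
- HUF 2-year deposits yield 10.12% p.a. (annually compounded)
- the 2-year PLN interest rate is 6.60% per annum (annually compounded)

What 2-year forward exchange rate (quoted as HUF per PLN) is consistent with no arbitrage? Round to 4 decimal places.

84.9864

T = 2 years.
Growth of 1 HUF over T: (1 + 0.1012)^2 = 1.21264144.
PLN accumulates by (1 + 0.0660)^2 = 1.136356.
CIP: F = S · (grow HUF)/(grow PLN) = 79.64 × 1.21264144/1.136356 = 84.986364 HUF per PLN.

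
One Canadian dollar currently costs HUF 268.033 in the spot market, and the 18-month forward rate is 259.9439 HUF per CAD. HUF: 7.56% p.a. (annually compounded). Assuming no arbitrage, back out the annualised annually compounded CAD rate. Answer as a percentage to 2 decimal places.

T = 18/12 years.
By CIP, F/S equals the HUF-to-CAD growth ratio: 259.9439/268.033 = 0.9698205.
HUF growth factor: (1 + 0.0756)^(18/12) = 1.115517.
Hence g_CAD = 1.1502304.
r = 1.1502304^(12/18) − 1 = 0.097800 → 9.78%.

9.78%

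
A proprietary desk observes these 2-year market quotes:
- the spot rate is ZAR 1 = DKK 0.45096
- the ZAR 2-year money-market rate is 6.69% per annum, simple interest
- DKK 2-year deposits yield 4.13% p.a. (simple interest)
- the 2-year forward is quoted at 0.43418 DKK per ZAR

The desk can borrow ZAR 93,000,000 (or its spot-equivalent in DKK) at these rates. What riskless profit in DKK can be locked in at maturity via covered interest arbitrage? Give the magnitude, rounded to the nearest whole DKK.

T = 2 years.
Invest the ZAR and cover forward: 93,000,000 × 1.133800 × 0.43418 = DKK 45,781,415.41.
Convert at spot and invest in DKK: 93,000,000 × 0.45096 × 1.082600 = DKK 45,403,464.53.
The quoted forward overvalues ZAR, so borrow DKK, buy ZAR at spot, deposit the ZAR at 6.69%, and sell the proceeds forward at 0.43418.
Arbitrage profit = |45,781,415.41 − 45,403,464.53| = DKK 377,951.

DKK 377,951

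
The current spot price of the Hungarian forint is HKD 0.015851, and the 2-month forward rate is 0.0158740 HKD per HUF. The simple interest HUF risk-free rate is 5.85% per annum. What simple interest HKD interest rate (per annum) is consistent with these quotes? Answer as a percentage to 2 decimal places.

T = 2/12 years.
By CIP, F/S equals the HKD-to-HUF growth ratio: 0.015874/0.015851 = 1.0014510.
HUF growth factor: 1 + 0.0585×2/12 = 1.009750.
So the HKD growth factor = 1.0112151.
(1.0112151 − 1)/T = 0.067291, i.e. 6.73%.

6.73%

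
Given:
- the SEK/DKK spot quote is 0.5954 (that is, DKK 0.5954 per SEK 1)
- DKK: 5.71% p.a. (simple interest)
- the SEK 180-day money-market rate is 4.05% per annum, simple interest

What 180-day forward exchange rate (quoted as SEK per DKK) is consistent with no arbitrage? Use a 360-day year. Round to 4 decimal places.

T = 180/360 years.
DKK growth factor: 1 + 0.0571×180/360 = 1.028550.
SEK accumulates by 1 + 0.0405×180/360 = 1.020250.
CIP: F = S · (grow DKK)/(grow SEK) = 0.5954 × 1.028550/1.020250 = 0.6002437 DKK per SEK.
Invert for SEK per DKK: 1 / 0.6002437 = 1.6660.

1.6660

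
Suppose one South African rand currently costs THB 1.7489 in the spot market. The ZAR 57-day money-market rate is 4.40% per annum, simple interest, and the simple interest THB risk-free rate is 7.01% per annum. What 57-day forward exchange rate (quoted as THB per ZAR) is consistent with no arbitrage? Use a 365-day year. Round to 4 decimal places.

1.7560

T = 57/365 years.
THB growth factor: 1 + 0.0701×57/365 = 1.0109471.
Growth of 1 ZAR over T: 1 + 0.0440×57/365 = 1.0068712.
So F = 1.7489 × 1.0109471 / 1.0068712 = 1.755980 (THB/ZAR).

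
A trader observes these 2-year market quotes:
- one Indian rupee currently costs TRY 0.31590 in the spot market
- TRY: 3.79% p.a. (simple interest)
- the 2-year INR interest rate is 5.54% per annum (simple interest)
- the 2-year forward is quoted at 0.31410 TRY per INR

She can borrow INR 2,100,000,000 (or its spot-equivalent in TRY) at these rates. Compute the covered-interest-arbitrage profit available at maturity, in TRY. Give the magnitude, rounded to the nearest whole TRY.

T = 2 years.
Route A — deposit INR, sell forward: 2,100,000,000 × 1.110800 × 0.31410 = TRY 732,694,788.00.
Route B — convert at spot, deposit TRY: 2,100,000,000 × 0.31590 × 1.075800 = TRY 713,674,962.00.
The quoted forward overvalues INR, so borrow TRY, buy INR at spot, deposit the INR at 5.54%, and sell the proceeds forward at 0.31410.
Arbitrage profit = |732,694,788.00 − 713,674,962.00| = TRY 19,019,826.

TRY 19,019,826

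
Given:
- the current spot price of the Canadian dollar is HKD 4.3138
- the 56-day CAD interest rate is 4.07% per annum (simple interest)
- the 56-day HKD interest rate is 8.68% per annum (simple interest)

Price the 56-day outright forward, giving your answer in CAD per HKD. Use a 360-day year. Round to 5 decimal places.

T = 56/360 years.
HKD growth factor: 1 + 0.0868×56/360 = 1.0135022.
Growth of 1 CAD over T: 1 + 0.0407×56/360 = 1.0063311.
CIP: F = S · (grow HKD)/(grow CAD) = 4.3138 × 1.0135022/1.0063311 = 4.344540 HKD per CAD.
Invert for CAD per HKD: 1 / 4.344540 = 0.23017.

0.23017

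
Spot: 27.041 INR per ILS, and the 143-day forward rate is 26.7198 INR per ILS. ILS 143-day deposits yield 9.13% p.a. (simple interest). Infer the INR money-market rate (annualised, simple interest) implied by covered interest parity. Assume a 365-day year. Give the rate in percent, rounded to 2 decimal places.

5.99%

T = 143/365 years.
CIP gives F = S · g_INR/g_ILS, so g_INR/g_ILS = 26.7198/27.041 = 0.9881217.
The ILS side grows by 1 + 0.0913×143/365 = 1.0357696.
Hence g_INR = 1.0234664.
r = (1.0234664 − 1)/(143/365) = 0.059897 → 5.99%.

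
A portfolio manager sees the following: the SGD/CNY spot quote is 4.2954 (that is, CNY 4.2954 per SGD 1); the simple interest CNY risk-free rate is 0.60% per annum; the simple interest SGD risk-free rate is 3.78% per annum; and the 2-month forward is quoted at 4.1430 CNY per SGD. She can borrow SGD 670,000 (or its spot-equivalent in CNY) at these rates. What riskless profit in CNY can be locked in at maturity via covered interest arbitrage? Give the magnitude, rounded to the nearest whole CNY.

T = 2/12 years.
Invest the SGD and cover forward: 670,000 × 1.006300 × 4.1430 = CNY 2,793,297.60.
Convert at spot and invest in CNY: 670,000 × 4.2954 × 1.001000 = CNY 2,880,795.92.
The quoted forward undervalues SGD, so borrow SGD, convert to CNY at spot, deposit the CNY at 0.60%, and buy SGD forward at 4.1430 to cover the loan.
The gap between the two covered legs is CNY 87,498.

CNY 87,498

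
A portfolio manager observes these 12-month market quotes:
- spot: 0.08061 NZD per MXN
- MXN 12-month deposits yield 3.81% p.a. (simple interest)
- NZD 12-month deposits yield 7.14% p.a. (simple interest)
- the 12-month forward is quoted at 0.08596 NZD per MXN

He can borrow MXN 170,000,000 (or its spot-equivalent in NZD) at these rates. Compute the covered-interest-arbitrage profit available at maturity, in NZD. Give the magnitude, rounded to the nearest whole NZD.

T = 1 year.
Invest the MXN and cover forward: 170,000,000 × 1.038100 × 0.08596 = NZD 15,169,962.92.
Convert at spot and invest in NZD: 170,000,000 × 0.08061 × 1.071400 = NZD 14,682,144.18.
The quoted forward overvalues MXN, so borrow NZD, buy MXN at spot, deposit the MXN at 3.81%, and sell the proceeds forward at 0.08596.
Profit = 15,169,962.92 − 14,682,144.18 = NZD 487,819.

NZD 487,819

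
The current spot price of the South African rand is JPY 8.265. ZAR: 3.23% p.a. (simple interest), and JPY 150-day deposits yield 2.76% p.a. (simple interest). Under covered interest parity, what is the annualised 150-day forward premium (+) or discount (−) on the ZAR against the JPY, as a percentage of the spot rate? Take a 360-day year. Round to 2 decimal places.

T = 150/360 years.
F = S · g_JPY/g_ZAR = 8.265 × 1.011500/1.0134583 = 8.249030.
Annualised premium = (F − S)/S × (1/T) = (8.249030 − 8.265)/8.265 ÷ (150/360) = -0.46%.

-0.46%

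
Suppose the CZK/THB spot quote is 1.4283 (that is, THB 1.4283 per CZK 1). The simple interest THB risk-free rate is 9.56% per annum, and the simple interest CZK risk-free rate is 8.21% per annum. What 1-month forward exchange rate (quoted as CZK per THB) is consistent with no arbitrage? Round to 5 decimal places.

T = 1/12 years.
THB accumulates by 1 + 0.0956×1/12 = 1.0079667.
CZK accumulates by 1 + 0.0821×1/12 = 1.0068417.
Forward (THB per CZK) = 1.4283 × 1.0079667 / 1.0068417 = 1.429896.
Quoted the other way: 1/1.429896 = 0.69935 CZK per THB.

0.69935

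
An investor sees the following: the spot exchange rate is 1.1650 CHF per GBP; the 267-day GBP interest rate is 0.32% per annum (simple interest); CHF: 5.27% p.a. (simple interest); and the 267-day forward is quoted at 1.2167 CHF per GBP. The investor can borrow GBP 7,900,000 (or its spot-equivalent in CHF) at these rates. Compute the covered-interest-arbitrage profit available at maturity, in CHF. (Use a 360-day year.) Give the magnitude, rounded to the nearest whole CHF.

CHF 71,516

T = 267/360 years.
Invest the GBP and cover forward: 7,900,000 × 1.002373333 × 1.2167 = CHF 9,634,742.31.
Convert at spot and invest in CHF: 7,900,000 × 1.1650 × 1.039085833 = CHF 9,563,226.46.
The quoted forward overvalues GBP, so borrow CHF, buy GBP at spot, deposit the GBP at 0.32%, and sell the proceeds forward at 1.2167.
Arbitrage profit = |9,634,742.31 − 9,563,226.46| = CHF 71,516.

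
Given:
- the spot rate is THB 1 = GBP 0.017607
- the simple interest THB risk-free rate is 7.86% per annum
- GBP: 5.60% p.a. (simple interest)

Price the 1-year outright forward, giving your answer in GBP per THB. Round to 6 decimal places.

T = 1 year.
GBP accumulates by 1 + 0.0560×1 = 1.056000.
Growth of 1 THB over T: 1 + 0.0786×1 = 1.078600.
CIP: F = S · (grow GBP)/(grow THB) = 0.017607 × 1.056000/1.078600 = 0.01723808 GBP per THB.

0.017238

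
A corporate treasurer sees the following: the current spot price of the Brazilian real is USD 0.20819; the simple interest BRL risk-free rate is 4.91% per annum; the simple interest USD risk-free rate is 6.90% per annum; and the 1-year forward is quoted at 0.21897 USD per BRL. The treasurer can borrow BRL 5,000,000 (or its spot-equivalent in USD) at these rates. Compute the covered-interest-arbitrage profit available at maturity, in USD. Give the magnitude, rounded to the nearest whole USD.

USD 35,832

T = 1 year.
Invest the BRL and cover forward: 5,000,000 × 1.049100 × 0.21897 = USD 1,148,607.14.
Convert at spot and invest in USD: 5,000,000 × 0.20819 × 1.069000 = USD 1,112,775.55.
The quoted forward overvalues BRL, so borrow USD, buy BRL at spot, deposit the BRL at 4.91%, and sell the proceeds forward at 0.21897.
The gap between the two covered legs is USD 35,832.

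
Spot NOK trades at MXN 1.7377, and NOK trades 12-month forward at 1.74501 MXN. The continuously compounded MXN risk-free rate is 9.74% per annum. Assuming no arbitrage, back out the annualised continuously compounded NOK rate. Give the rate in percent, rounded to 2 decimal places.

9.32%

T = 1 year.
F/S = 1.74501/1.7377 = 1.0042067 = (growth of MXN) / (growth of NOK).
MXN growth factor: e^(0.0974×1) = 1.1023012.
Hence g_NOK = 1.0976836.
r = ln(1.0976836)/1 = 0.093202 → 9.32%.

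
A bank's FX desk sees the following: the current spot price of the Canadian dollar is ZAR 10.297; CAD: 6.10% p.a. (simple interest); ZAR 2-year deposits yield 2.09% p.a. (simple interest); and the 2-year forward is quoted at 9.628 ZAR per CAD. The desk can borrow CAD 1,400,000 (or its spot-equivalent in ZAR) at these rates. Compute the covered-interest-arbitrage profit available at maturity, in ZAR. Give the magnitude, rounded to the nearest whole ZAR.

ZAR 105,282

T = 2 years.
Invest the CAD and cover forward: 1,400,000 × 1.122000 × 9.628 = ZAR 15,123,662.40.
Convert at spot and invest in ZAR: 1,400,000 × 10.297 × 1.041800 = ZAR 15,018,380.44.
The quoted forward overvalues CAD, so borrow ZAR, buy CAD at spot, deposit the CAD at 6.10%, and sell the proceeds forward at 9.628.
The gap between the two covered legs is ZAR 105,282.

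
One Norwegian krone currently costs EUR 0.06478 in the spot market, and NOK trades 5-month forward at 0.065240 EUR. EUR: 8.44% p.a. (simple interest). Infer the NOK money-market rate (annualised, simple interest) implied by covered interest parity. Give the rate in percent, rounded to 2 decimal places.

6.69%

T = 5/12 years.
CIP gives F = S · g_EUR/g_NOK, so g_EUR/g_NOK = 0.06524/0.06478 = 1.0071010.
EUR growth factor: 1 + 0.0844×5/12 = 1.0351667.
Hence g_NOK = 1.0278678.
(1.0278678 − 1)/T = 0.066883, i.e. 6.69%.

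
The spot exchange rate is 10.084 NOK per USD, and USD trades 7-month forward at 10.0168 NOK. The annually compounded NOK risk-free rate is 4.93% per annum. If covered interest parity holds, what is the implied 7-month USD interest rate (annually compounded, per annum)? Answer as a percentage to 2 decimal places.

6.14%

T = 7/12 years.
F/S = 10.0168/10.084 = 0.9933360 = (growth of NOK) / (growth of USD).
NOK growth factor: (1 + 0.0493)^(7/12) = 1.0284696.
So the USD growth factor = 1.0353693.
r = 1.0353693^(12/7) − 1 = 0.061396 → 6.14%.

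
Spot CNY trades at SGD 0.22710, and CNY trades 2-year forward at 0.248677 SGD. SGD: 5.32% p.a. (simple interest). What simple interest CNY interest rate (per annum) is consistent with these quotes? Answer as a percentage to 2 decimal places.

0.52%

T = 2 years.
F/S = 0.248677/0.2271 = 1.0950110 = (growth of SGD) / (growth of CNY).
The SGD side grows by 1 + 0.0532×2 = 1.106400.
So the CNY growth factor = 1.0104008.
r = (1.0104008 − 1)/2 = 0.005200 → 0.52%.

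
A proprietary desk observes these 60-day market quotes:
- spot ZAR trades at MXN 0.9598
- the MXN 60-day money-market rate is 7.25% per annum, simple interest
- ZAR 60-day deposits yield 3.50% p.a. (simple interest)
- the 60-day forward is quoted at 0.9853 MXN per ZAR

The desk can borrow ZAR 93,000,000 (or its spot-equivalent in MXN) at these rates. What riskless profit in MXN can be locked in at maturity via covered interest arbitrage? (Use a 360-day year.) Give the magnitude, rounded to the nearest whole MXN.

MXN 1,827,450

T = 60/360 years.
Keep in ZAR, deliver into the forward: 93,000,000·1.0058333333·0.9853 = MXN 92,167,425.25.
Swap to MXN now, deposit: 93,000,000·0.9598·1.0120833333 = MXN 90,339,975.25.
The quoted forward overvalues ZAR, so borrow MXN, buy ZAR at spot, deposit the ZAR at 3.50%, and sell the proceeds forward at 0.9853.
The gap between the two covered legs is MXN 1,827,450.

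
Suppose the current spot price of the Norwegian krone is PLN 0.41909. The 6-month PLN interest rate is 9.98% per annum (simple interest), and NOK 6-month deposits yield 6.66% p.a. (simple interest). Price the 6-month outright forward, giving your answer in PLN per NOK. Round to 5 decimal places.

0.42582

T = 6/12 years.
PLN accumulates by 1 + 0.0998×6/12 = 1.049900.
NOK growth factor: 1 + 0.0666×6/12 = 1.033300.
CIP: F = S · (grow PLN)/(grow NOK) = 0.41909 × 1.049900/1.033300 = 0.4258227 PLN per NOK.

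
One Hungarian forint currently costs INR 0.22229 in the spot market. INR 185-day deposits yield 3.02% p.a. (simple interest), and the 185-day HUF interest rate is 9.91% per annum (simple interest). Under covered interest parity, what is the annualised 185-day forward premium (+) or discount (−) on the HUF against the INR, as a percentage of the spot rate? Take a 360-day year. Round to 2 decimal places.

T = 185/360 years.
CIP forward (INR per HUF) = 0.22229 × 1.0155194/1.0509264 = 0.21480078.
(F − S)/S ÷ T = (0.21480078 − 0.22229)/0.22229/(185/360) = -0.065561 → -6.56%.

-6.56%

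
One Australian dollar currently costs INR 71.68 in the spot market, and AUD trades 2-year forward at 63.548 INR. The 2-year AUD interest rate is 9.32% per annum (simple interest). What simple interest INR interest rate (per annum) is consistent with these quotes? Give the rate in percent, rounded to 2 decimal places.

T = 2 years.
CIP gives F = S · g_INR/g_AUD, so g_INR/g_AUD = 63.548/71.68 = 0.8865513.
The AUD side grows by 1 + 0.0932×2 = 1.186400.
So the INR growth factor = 1.0518045.
(1.0518045 − 1)/T = 0.025902, i.e. 2.59%.

2.59%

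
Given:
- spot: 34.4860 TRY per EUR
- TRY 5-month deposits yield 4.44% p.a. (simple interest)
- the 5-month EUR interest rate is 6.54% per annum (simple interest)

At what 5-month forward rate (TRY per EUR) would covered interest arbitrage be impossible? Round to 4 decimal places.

34.1923

T = 5/12 years.
TRY accumulates by 1 + 0.0444×5/12 = 1.018500.
EUR growth factor: 1 + 0.0654×5/12 = 1.027250.
Forward (TRY per EUR) = 34.486 × 1.018500 / 1.027250 = 34.192252.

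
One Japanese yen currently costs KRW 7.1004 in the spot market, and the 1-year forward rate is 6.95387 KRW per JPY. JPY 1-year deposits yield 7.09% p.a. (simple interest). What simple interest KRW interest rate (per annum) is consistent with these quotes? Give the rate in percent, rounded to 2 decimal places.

4.88%

T = 1 year.
CIP gives F = S · g_KRW/g_JPY, so g_KRW/g_JPY = 6.95387/7.1004 = 0.9793631.
JPY growth factor: 1 + 0.0709×1 = 1.070900.
So the KRW growth factor = 1.0487999.
(1.0487999 − 1)/T = 0.048800, i.e. 4.88%.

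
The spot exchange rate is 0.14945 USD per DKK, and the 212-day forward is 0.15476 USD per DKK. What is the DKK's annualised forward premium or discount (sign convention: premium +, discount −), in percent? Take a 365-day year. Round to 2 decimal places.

+6.12%

T = 212/365 years.
Period premium: (0.15476 − 0.14945)/0.14945 = 0.0355303.
Per annum: 0.0355303 / (212/365) = 0.061172 = 6.12%.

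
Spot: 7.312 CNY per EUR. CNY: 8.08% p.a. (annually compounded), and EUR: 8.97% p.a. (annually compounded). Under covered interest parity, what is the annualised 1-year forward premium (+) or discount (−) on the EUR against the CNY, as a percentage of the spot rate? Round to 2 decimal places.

T = 1 year.
F = S · g_CNY/g_EUR = 7.312 × 1.080800/1.089700 = 7.252280.
(F − S)/S ÷ T = (7.252280 − 7.312)/7.312/1 = -0.008167 → -0.82%.

-0.82%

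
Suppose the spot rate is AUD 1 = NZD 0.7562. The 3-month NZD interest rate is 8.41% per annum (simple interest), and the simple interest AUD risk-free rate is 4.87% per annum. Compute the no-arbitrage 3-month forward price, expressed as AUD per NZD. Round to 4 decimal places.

T = 3/12 years.
NZD growth factor: 1 + 0.0841×3/12 = 1.021025.
AUD growth factor: 1 + 0.0487×3/12 = 1.012175.
Forward (NZD per AUD) = 0.7562 × 1.021025 / 1.012175 = 0.7628119.
Invert for AUD per NZD: 1 / 0.7628119 = 1.3109.

1.3109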